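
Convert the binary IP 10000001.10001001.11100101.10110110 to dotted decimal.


10000001 = 129
10001001 = 137
11100101 = 229
10110110 = 182
IP: 129.137.229.182


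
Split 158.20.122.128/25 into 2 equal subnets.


New prefix = 25 + 1 = 26
Each subnet has 64 addresses
  158.20.122.128/26
  158.20.122.192/26
Subnets: 158.20.122.128/26, 158.20.122.192/26


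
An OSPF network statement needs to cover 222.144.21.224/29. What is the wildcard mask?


Subnet mask: 255.255.255.248
Wildcard = 255.255.255.255 - subnet mask
255 - 255 = 0
255 - 255 = 0
255 - 255 = 0
255 - 248 = 7
Wildcard: 0.0.0.7


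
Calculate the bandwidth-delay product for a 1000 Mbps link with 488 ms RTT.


BDP = bandwidth * RTT
= 1000 Mbps * 488 ms
= 1000 * 1e6 * 488 / 1000 bits
= 488000000 bits
= 61000000 bytes
= 59570.3125 KB
BDP = 488000000 bits (61000000 bytes)


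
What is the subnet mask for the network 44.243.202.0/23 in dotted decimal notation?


/23 means 23 network bits, 9 host bits
Binary: 11111111111111111111111000000000
Mask: 255.255.254.0


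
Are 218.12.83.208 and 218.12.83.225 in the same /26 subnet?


Mask: 255.255.255.192
218.12.83.208 AND mask = 218.12.83.192
218.12.83.225 AND mask = 218.12.83.192
Yes, same subnet (218.12.83.192)


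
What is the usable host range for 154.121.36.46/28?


Network: 154.121.36.32
Broadcast: 154.121.36.47
First usable = network + 1
Last usable = broadcast - 1
Range: 154.121.36.33 to 154.121.36.46


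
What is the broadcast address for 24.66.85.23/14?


Network: 24.64.0.0/14
Host bits = 18
Set all host bits to 1:
Broadcast: 24.67.255.255


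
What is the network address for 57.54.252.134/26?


IP:   00111001.00110110.11111100.10000110
Mask: 11111111.11111111.11111111.11000000
AND operation:
Net:  00111001.00110110.11111100.10000000
Network: 57.54.252.128/26


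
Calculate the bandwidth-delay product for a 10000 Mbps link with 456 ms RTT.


BDP = bandwidth * RTT
= 10000 Mbps * 456 ms
= 10000 * 1e6 * 456 / 1000 bits
= 4560000000 bits
= 570000000 bytes
= 556640.625 KB
BDP = 4560000000 bits (570000000 bytes)


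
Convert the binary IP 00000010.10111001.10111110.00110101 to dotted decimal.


00000010 = 2
10111001 = 185
10111110 = 190
00110101 = 53
IP: 2.185.190.53


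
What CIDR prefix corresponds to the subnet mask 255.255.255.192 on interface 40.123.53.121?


Binary: 11111111.11111111.11111111.11000000
Count leading 1s
Prefix: /26


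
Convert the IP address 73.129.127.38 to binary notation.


73 = 01001001
129 = 10000001
127 = 01111111
38 = 00100110
Binary: 01001001.10000001.01111111.00100110


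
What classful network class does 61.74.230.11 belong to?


First octet: 61
Binary: 00111101
0xxxxxxx -> Class A (1-126)
Class A, default mask 255.0.0.0 (/8)


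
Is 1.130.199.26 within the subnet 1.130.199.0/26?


Subnet network: 1.130.199.0
Test IP AND mask: 1.130.199.0
Yes, 1.130.199.26 is in 1.130.199.0/26


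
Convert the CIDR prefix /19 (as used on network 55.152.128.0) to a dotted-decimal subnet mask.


/19 means 19 network bits, 13 host bits
Binary: 11111111111111111110000000000000
Mask: 255.255.224.0


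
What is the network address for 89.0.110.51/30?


IP:   01011001.00000000.01101110.00110011
Mask: 11111111.11111111.11111111.11111100
AND operation:
Net:  01011001.00000000.01101110.00110000
Network: 89.0.110.48/30


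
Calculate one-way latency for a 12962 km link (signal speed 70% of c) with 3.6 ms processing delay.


Speed = 0.7 * 3e5 km/s = 210000 km/s
Propagation delay = 12962 / 210000 = 0.0617 s = 61.7238 ms
Processing delay = 3.6 ms
Total one-way latency = 65.3238 ms


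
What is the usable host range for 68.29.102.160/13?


Network: 68.24.0.0
Broadcast: 68.31.255.255
First usable = network + 1
Last usable = broadcast - 1
Range: 68.24.0.1 to 68.31.255.254


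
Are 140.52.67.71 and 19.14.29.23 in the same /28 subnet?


Mask: 255.255.255.240
140.52.67.71 AND mask = 140.52.67.64
19.14.29.23 AND mask = 19.14.29.16
No, different subnets (140.52.67.64 vs 19.14.29.16)


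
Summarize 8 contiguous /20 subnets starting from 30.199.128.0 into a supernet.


Original prefix: /20
Number of subnets: 8 = 2^3
New prefix = 20 - 3 = 17
Supernet: 30.199.128.0/17


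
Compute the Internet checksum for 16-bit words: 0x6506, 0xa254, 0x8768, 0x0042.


Sum all words (with carry folding):
+ 0x6506 = 0x6506
+ 0xa254 = 0x075b
+ 0x8768 = 0x8ec3
+ 0x0042 = 0x8f05
One's complement: ~0x8f05
Checksum = 0x70fa


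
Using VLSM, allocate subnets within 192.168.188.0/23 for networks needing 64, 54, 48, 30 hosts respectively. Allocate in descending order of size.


64 hosts -> /25 (126 usable): 192.168.188.0/25
54 hosts -> /26 (62 usable): 192.168.188.128/26
48 hosts -> /26 (62 usable): 192.168.188.192/26
30 hosts -> /27 (30 usable): 192.168.189.0/27
Allocation: 192.168.188.0/25 (64 hosts, 126 usable); 192.168.188.128/26 (54 hosts, 62 usable); 192.168.188.192/26 (48 hosts, 62 usable); 192.168.189.0/27 (30 hosts, 30 usable)


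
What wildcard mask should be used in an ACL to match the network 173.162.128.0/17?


Subnet mask: 255.255.128.0
Wildcard = 255.255.255.255 - subnet mask
255 - 255 = 0
255 - 255 = 0
255 - 128 = 127
255 - 0 = 255
Wildcard: 0.0.127.255


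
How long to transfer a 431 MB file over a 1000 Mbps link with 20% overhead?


Effective throughput = 1000 * (1 - 20/100) = 800 Mbps
File size in Mb = 431 * 8 = 3448 Mb
Time = 3448 / 800
Time = 4.31 seconds


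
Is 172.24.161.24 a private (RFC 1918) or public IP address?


RFC 1918 private ranges:
  10.0.0.0/8 (10.0.0.0 - 10.255.255.255)
  172.16.0.0/12 (172.16.0.0 - 172.31.255.255)
  192.168.0.0/16 (192.168.0.0 - 192.168.255.255)
Private (in 172.16.0.0/12)


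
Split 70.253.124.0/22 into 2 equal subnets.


New prefix = 22 + 1 = 23
Each subnet has 512 addresses
  70.253.124.0/23
  70.253.126.0/23
Subnets: 70.253.124.0/23, 70.253.126.0/23


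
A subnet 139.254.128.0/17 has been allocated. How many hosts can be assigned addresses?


Host bits = 32 - 17 = 15
Total addresses = 2^15 = 32768
Usable = total - 2 (network and broadcast)
Usable hosts: 32766


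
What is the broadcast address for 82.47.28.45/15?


Network: 82.46.0.0/15
Host bits = 17
Set all host bits to 1:
Broadcast: 82.47.255.255


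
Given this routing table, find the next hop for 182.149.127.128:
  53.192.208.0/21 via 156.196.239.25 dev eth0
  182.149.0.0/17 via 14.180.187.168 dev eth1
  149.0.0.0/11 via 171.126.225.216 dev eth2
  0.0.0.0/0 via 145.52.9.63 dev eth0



Longest prefix match for 182.149.127.128:
  /21 53.192.208.0: no
  /17 182.149.0.0: MATCH
  /11 149.0.0.0: no
  /0 0.0.0.0: MATCH
Selected: next-hop 14.180.187.168 via eth1 (matched /17)


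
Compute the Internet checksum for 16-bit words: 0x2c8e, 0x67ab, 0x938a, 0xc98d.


Sum all words (with carry folding):
+ 0x2c8e = 0x2c8e
+ 0x67ab = 0x9439
+ 0x938a = 0x27c4
+ 0xc98d = 0xf151
One's complement: ~0xf151
Checksum = 0x0eae


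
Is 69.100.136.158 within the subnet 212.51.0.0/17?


Subnet network: 212.51.0.0
Test IP AND mask: 69.100.128.0
No, 69.100.136.158 is not in 212.51.0.0/17


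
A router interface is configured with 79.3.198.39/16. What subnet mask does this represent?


/16 means 16 network bits, 16 host bits
Binary: 11111111111111110000000000000000
Mask: 255.255.0.0


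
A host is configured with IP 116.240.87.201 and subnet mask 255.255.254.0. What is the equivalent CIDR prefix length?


Binary: 11111111.11111111.11111110.00000000
Count leading 1s
Prefix: /23


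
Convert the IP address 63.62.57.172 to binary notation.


63 = 00111111
62 = 00111110
57 = 00111001
172 = 10101100
Binary: 00111111.00111110.00111001.10101100


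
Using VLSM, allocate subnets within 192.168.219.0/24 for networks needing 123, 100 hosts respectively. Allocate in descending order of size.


123 hosts -> /25 (126 usable): 192.168.219.0/25
100 hosts -> /25 (126 usable): 192.168.219.128/25
Allocation: 192.168.219.0/25 (123 hosts, 126 usable); 192.168.219.128/25 (100 hosts, 126 usable)


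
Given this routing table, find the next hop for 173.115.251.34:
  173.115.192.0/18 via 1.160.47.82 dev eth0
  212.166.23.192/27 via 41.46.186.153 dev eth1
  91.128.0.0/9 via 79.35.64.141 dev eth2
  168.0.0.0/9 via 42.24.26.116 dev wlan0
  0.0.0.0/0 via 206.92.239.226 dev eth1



Longest prefix match for 173.115.251.34:
  /18 173.115.192.0: MATCH
  /27 212.166.23.192: no
  /9 91.128.0.0: no
  /9 168.0.0.0: no
  /0 0.0.0.0: MATCH
Selected: next-hop 1.160.47.82 via eth0 (matched /18)


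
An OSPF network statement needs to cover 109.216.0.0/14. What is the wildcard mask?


Subnet mask: 255.252.0.0
Wildcard = 255.255.255.255 - subnet mask
255 - 255 = 0
255 - 252 = 3
255 - 0 = 255
255 - 0 = 255
Wildcard: 0.3.255.255


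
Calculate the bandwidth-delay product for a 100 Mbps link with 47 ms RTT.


BDP = bandwidth * RTT
= 100 Mbps * 47 ms
= 100 * 1e6 * 47 / 1000 bits
= 4700000 bits
= 587500 bytes
= 573.7305 KB
BDP = 4700000 bits (587500 bytes)


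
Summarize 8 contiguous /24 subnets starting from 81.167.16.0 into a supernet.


Original prefix: /24
Number of subnets: 8 = 2^3
New prefix = 24 - 3 = 21
Supernet: 81.167.16.0/21


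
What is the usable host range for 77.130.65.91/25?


Network: 77.130.65.0
Broadcast: 77.130.65.127
First usable = network + 1
Last usable = broadcast - 1
Range: 77.130.65.1 to 77.130.65.126


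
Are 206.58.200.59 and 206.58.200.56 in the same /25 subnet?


Mask: 255.255.255.128
206.58.200.59 AND mask = 206.58.200.0
206.58.200.56 AND mask = 206.58.200.0
Yes, same subnet (206.58.200.0)


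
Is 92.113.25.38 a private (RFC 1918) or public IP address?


RFC 1918 private ranges:
  10.0.0.0/8 (10.0.0.0 - 10.255.255.255)
  172.16.0.0/12 (172.16.0.0 - 172.31.255.255)
  192.168.0.0/16 (192.168.0.0 - 192.168.255.255)
Public (not in any RFC 1918 range)


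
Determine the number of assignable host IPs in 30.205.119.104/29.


Host bits = 32 - 29 = 3
Total addresses = 2^3 = 8
Usable = total - 2 (network and broadcast)
Usable hosts: 6


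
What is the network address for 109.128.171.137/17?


IP:   01101101.10000000.10101011.10001001
Mask: 11111111.11111111.10000000.00000000
AND operation:
Net:  01101101.10000000.10000000.00000000
Network: 109.128.128.0/17


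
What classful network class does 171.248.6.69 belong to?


First octet: 171
Binary: 10101011
10xxxxxx -> Class B (128-191)
Class B, default mask 255.255.0.0 (/16)


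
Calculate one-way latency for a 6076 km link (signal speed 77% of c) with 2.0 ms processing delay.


Speed = 0.77 * 3e5 km/s = 231000 km/s
Propagation delay = 6076 / 231000 = 0.0263 s = 26.303 ms
Processing delay = 2.0 ms
Total one-way latency = 28.303 ms


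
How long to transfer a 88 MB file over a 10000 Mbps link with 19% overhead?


Effective throughput = 10000 * (1 - 19/100) = 8100.0 Mbps
File size in Mb = 88 * 8 = 704 Mb
Time = 704 / 8100.0
Time = 0.0869 seconds


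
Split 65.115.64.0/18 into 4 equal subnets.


New prefix = 18 + 2 = 20
Each subnet has 4096 addresses
  65.115.64.0/20
  65.115.80.0/20
  65.115.96.0/20
  65.115.112.0/20
Subnets: 65.115.64.0/20, 65.115.80.0/20, 65.115.96.0/20, 65.115.112.0/20


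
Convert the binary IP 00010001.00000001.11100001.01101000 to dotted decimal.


00010001 = 17
00000001 = 1
11100001 = 225
01101000 = 104
IP: 17.1.225.104


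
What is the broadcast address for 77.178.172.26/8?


Network: 77.0.0.0/8
Host bits = 24
Set all host bits to 1:
Broadcast: 77.255.255.255


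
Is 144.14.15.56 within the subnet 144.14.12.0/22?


Subnet network: 144.14.12.0
Test IP AND mask: 144.14.12.0
Yes, 144.14.15.56 is in 144.14.12.0/22


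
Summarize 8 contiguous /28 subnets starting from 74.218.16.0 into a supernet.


Original prefix: /28
Number of subnets: 8 = 2^3
New prefix = 28 - 3 = 25
Supernet: 74.218.16.0/25


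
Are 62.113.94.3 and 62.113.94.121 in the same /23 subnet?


Mask: 255.255.254.0
62.113.94.3 AND mask = 62.113.94.0
62.113.94.121 AND mask = 62.113.94.0
Yes, same subnet (62.113.94.0)


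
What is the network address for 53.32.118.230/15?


IP:   00110101.00100000.01110110.11100110
Mask: 11111111.11111110.00000000.00000000
AND operation:
Net:  00110101.00100000.00000000.00000000
Network: 53.32.0.0/15


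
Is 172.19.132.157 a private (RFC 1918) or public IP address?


RFC 1918 private ranges:
  10.0.0.0/8 (10.0.0.0 - 10.255.255.255)
  172.16.0.0/12 (172.16.0.0 - 172.31.255.255)
  192.168.0.0/16 (192.168.0.0 - 192.168.255.255)
Private (in 172.16.0.0/12)


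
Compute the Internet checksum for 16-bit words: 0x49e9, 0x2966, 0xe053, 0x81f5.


Sum all words (with carry folding):
+ 0x49e9 = 0x49e9
+ 0x2966 = 0x734f
+ 0xe053 = 0x53a3
+ 0x81f5 = 0xd598
One's complement: ~0xd598
Checksum = 0x2a67


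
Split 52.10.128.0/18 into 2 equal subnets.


New prefix = 18 + 1 = 19
Each subnet has 8192 addresses
  52.10.128.0/19
  52.10.160.0/19
Subnets: 52.10.128.0/19, 52.10.160.0/19


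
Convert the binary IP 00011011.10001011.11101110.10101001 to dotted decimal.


00011011 = 27
10001011 = 139
11101110 = 238
10101001 = 169
IP: 27.139.238.169


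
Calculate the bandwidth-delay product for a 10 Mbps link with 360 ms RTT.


BDP = bandwidth * RTT
= 10 Mbps * 360 ms
= 10 * 1e6 * 360 / 1000 bits
= 3600000 bits
= 450000 bytes
= 439.4531 KB
BDP = 3600000 bits (450000 bytes)


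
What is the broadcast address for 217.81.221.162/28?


Network: 217.81.221.160/28
Host bits = 4
Set all host bits to 1:
Broadcast: 217.81.221.175


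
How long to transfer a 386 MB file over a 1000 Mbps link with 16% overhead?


Effective throughput = 1000 * (1 - 16/100) = 840 Mbps
File size in Mb = 386 * 8 = 3088 Mb
Time = 3088 / 840
Time = 3.6762 seconds


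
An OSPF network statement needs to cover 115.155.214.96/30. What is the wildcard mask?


Subnet mask: 255.255.255.252
Wildcard = 255.255.255.255 - subnet mask
255 - 255 = 0
255 - 255 = 0
255 - 255 = 0
255 - 252 = 3
Wildcard: 0.0.0.3


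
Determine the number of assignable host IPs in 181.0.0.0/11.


Host bits = 32 - 11 = 21
Total addresses = 2^21 = 2097152
Usable = total - 2 (network and broadcast)
Usable hosts: 2097150


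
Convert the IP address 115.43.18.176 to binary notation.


115 = 01110011
43 = 00101011
18 = 00010010
176 = 10110000
Binary: 01110011.00101011.00010010.10110000


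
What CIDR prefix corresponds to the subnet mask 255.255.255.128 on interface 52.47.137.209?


Binary: 11111111.11111111.11111111.10000000
Count leading 1s
Prefix: /25


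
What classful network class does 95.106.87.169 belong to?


First octet: 95
Binary: 01011111
0xxxxxxx -> Class A (1-126)
Class A, default mask 255.0.0.0 (/8)


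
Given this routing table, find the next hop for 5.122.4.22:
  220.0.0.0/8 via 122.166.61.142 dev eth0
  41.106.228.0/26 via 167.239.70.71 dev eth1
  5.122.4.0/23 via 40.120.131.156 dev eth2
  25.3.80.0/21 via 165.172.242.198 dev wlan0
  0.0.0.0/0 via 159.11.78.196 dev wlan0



Longest prefix match for 5.122.4.22:
  /8 220.0.0.0: no
  /26 41.106.228.0: no
  /23 5.122.4.0: MATCH
  /21 25.3.80.0: no
  /0 0.0.0.0: MATCH
Selected: next-hop 40.120.131.156 via eth2 (matched /23)


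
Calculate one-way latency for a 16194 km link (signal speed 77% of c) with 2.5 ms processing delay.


Speed = 0.77 * 3e5 km/s = 231000 km/s
Propagation delay = 16194 / 231000 = 0.0701 s = 70.1039 ms
Processing delay = 2.5 ms
Total one-way latency = 72.6039 ms


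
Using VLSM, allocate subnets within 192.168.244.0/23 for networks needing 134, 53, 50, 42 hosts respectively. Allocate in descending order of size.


134 hosts -> /24 (254 usable): 192.168.244.0/24
53 hosts -> /26 (62 usable): 192.168.245.0/26
50 hosts -> /26 (62 usable): 192.168.245.64/26
42 hosts -> /26 (62 usable): 192.168.245.128/26
Allocation: 192.168.244.0/24 (134 hosts, 254 usable); 192.168.245.0/26 (53 hosts, 62 usable); 192.168.245.64/26 (50 hosts, 62 usable); 192.168.245.128/26 (42 hosts, 62 usable)


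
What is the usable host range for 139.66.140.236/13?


Network: 139.64.0.0
Broadcast: 139.71.255.255
First usable = network + 1
Last usable = broadcast - 1
Range: 139.64.0.1 to 139.71.255.254


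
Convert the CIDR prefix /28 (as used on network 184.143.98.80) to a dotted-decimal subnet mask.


/28 means 28 network bits, 4 host bits
Binary: 11111111111111111111111111110000
Mask: 255.255.255.240


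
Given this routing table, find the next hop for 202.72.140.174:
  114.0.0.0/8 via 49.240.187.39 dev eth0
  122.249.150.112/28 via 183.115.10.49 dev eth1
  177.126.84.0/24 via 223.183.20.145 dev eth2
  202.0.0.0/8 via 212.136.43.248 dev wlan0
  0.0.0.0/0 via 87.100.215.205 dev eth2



Longest prefix match for 202.72.140.174:
  /8 114.0.0.0: no
  /28 122.249.150.112: no
  /24 177.126.84.0: no
  /8 202.0.0.0: MATCH
  /0 0.0.0.0: MATCH
Selected: next-hop 212.136.43.248 via wlan0 (matched /8)


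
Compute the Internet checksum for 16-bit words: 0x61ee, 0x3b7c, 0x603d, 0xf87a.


Sum all words (with carry folding):
+ 0x61ee = 0x61ee
+ 0x3b7c = 0x9d6a
+ 0x603d = 0xfda7
+ 0xf87a = 0xf622
One's complement: ~0xf622
Checksum = 0x09dd


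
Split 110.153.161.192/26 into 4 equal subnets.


New prefix = 26 + 2 = 28
Each subnet has 16 addresses
  110.153.161.192/28
  110.153.161.208/28
  110.153.161.224/28
  110.153.161.240/28
Subnets: 110.153.161.192/28, 110.153.161.208/28, 110.153.161.224/28, 110.153.161.240/28


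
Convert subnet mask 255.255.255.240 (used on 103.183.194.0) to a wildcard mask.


Subnet mask: 255.255.255.240
Wildcard = 255.255.255.255 - subnet mask
255 - 255 = 0
255 - 255 = 0
255 - 255 = 0
255 - 240 = 15
Wildcard: 0.0.0.15


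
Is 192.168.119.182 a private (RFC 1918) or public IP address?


RFC 1918 private ranges:
  10.0.0.0/8 (10.0.0.0 - 10.255.255.255)
  172.16.0.0/12 (172.16.0.0 - 172.31.255.255)
  192.168.0.0/16 (192.168.0.0 - 192.168.255.255)
Private (in 192.168.0.0/16)


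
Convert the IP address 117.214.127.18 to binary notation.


117 = 01110101
214 = 11010110
127 = 01111111
18 = 00010010
Binary: 01110101.11010110.01111111.00010010


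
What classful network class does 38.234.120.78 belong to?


First octet: 38
Binary: 00100110
0xxxxxxx -> Class A (1-126)
Class A, default mask 255.0.0.0 (/8)


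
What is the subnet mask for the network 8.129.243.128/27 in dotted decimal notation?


/27 means 27 network bits, 5 host bits
Binary: 11111111111111111111111111100000
Mask: 255.255.255.224


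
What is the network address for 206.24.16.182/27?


IP:   11001110.00011000.00010000.10110110
Mask: 11111111.11111111.11111111.11100000
AND operation:
Net:  11001110.00011000.00010000.10100000
Network: 206.24.16.160/27


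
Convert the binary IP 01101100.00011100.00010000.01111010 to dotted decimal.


01101100 = 108
00011100 = 28
00010000 = 16
01111010 = 122
IP: 108.28.16.122


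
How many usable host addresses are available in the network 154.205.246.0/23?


Host bits = 32 - 23 = 9
Total addresses = 2^9 = 512
Usable = total - 2 (network and broadcast)
Usable hosts: 510


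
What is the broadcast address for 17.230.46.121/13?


Network: 17.224.0.0/13
Host bits = 19
Set all host bits to 1:
Broadcast: 17.231.255.255


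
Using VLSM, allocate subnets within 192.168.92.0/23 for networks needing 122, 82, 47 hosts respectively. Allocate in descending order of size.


122 hosts -> /25 (126 usable): 192.168.92.0/25
82 hosts -> /25 (126 usable): 192.168.92.128/25
47 hosts -> /26 (62 usable): 192.168.93.0/26
Allocation: 192.168.92.0/25 (122 hosts, 126 usable); 192.168.92.128/25 (82 hosts, 126 usable); 192.168.93.0/26 (47 hosts, 62 usable)


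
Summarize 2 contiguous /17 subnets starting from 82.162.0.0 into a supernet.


Original prefix: /17
Number of subnets: 2 = 2^1
New prefix = 17 - 1 = 16
Supernet: 82.162.0.0/16


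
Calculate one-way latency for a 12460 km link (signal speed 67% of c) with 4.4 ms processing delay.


Speed = 0.67 * 3e5 km/s = 201000 km/s
Propagation delay = 12460 / 201000 = 0.062 s = 61.99 ms
Processing delay = 4.4 ms
Total one-way latency = 66.39 ms


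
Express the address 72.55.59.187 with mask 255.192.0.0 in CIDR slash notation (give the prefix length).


Binary: 11111111.11000000.00000000.00000000
Count leading 1s
Prefix: /10


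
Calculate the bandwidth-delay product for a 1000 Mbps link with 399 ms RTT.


BDP = bandwidth * RTT
= 1000 Mbps * 399 ms
= 1000 * 1e6 * 399 / 1000 bits
= 399000000 bits
= 49875000 bytes
= 48706.0547 KB
BDP = 399000000 bits (49875000 bytes)


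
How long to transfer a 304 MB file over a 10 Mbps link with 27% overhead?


Effective throughput = 10 * (1 - 27/100) = 7.3 Mbps
File size in Mb = 304 * 8 = 2432 Mb
Time = 2432 / 7.3
Time = 333.1507 seconds


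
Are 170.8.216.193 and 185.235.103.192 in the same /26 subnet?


Mask: 255.255.255.192
170.8.216.193 AND mask = 170.8.216.192
185.235.103.192 AND mask = 185.235.103.192
No, different subnets (170.8.216.192 vs 185.235.103.192)


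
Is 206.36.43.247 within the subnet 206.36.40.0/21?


Subnet network: 206.36.40.0
Test IP AND mask: 206.36.40.0
Yes, 206.36.43.247 is in 206.36.40.0/21


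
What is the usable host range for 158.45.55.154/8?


Network: 158.0.0.0
Broadcast: 158.255.255.255
First usable = network + 1
Last usable = broadcast - 1
Range: 158.0.0.1 to 158.255.255.254


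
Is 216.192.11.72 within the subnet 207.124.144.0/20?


Subnet network: 207.124.144.0
Test IP AND mask: 216.192.0.0
No, 216.192.11.72 is not in 207.124.144.0/20


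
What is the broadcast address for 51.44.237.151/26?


Network: 51.44.237.128/26
Host bits = 6
Set all host bits to 1:
Broadcast: 51.44.237.191


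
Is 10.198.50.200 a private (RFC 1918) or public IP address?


RFC 1918 private ranges:
  10.0.0.0/8 (10.0.0.0 - 10.255.255.255)
  172.16.0.0/12 (172.16.0.0 - 172.31.255.255)
  192.168.0.0/16 (192.168.0.0 - 192.168.255.255)
Private (in 10.0.0.0/8)


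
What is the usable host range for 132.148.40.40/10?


Network: 132.128.0.0
Broadcast: 132.191.255.255
First usable = network + 1
Last usable = broadcast - 1
Range: 132.128.0.1 to 132.191.255.254


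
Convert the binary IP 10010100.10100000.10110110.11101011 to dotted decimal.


10010100 = 148
10100000 = 160
10110110 = 182
11101011 = 235
IP: 148.160.182.235


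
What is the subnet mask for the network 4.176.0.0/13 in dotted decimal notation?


/13 means 13 network bits, 19 host bits
Binary: 11111111111110000000000000000000
Mask: 255.248.0.0


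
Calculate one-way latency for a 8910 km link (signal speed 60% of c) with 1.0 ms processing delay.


Speed = 0.6 * 3e5 km/s = 180000 km/s
Propagation delay = 8910 / 180000 = 0.0495 s = 49.5 ms
Processing delay = 1.0 ms
Total one-way latency = 50.5 ms


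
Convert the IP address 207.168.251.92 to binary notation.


207 = 11001111
168 = 10101000
251 = 11111011
92 = 01011100
Binary: 11001111.10101000.11111011.01011100


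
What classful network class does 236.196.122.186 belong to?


First octet: 236
Binary: 11101100
1110xxxx -> Class D (224-239)
Class D (multicast), default mask N/A


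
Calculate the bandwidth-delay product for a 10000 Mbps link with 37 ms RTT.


BDP = bandwidth * RTT
= 10000 Mbps * 37 ms
= 10000 * 1e6 * 37 / 1000 bits
= 370000000 bits
= 46250000 bytes
= 45166.0156 KB
BDP = 370000000 bits (46250000 bytes)


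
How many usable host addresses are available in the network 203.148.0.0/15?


Host bits = 32 - 15 = 17
Total addresses = 2^17 = 131072
Usable = total - 2 (network and broadcast)
Usable hosts: 131070


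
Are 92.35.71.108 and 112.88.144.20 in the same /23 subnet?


Mask: 255.255.254.0
92.35.71.108 AND mask = 92.35.70.0
112.88.144.20 AND mask = 112.88.144.0
No, different subnets (92.35.70.0 vs 112.88.144.0)


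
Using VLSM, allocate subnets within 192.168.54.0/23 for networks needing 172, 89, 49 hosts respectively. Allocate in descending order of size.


172 hosts -> /24 (254 usable): 192.168.54.0/24
89 hosts -> /25 (126 usable): 192.168.55.0/25
49 hosts -> /26 (62 usable): 192.168.55.128/26
Allocation: 192.168.54.0/24 (172 hosts, 254 usable); 192.168.55.0/25 (89 hosts, 126 usable); 192.168.55.128/26 (49 hosts, 62 usable)


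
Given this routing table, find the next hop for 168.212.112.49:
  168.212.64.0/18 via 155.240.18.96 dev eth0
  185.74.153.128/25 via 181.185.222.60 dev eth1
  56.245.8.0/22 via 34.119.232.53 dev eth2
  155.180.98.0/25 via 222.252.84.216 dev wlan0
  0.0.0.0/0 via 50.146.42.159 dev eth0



Longest prefix match for 168.212.112.49:
  /18 168.212.64.0: MATCH
  /25 185.74.153.128: no
  /22 56.245.8.0: no
  /25 155.180.98.0: no
  /0 0.0.0.0: MATCH
Selected: next-hop 155.240.18.96 via eth0 (matched /18)


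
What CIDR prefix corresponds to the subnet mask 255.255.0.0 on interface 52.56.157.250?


Binary: 11111111.11111111.00000000.00000000
Count leading 1s
Prefix: /16


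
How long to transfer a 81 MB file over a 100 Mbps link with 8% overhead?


Effective throughput = 100 * (1 - 8/100) = 92 Mbps
File size in Mb = 81 * 8 = 648 Mb
Time = 648 / 92
Time = 7.0435 seconds


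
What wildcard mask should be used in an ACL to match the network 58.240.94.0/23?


Subnet mask: 255.255.254.0
Wildcard = 255.255.255.255 - subnet mask
255 - 255 = 0
255 - 255 = 0
255 - 254 = 1
255 - 0 = 255
Wildcard: 0.0.1.255


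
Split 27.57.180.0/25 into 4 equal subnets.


New prefix = 25 + 2 = 27
Each subnet has 32 addresses
  27.57.180.0/27
  27.57.180.32/27
  27.57.180.64/27
  27.57.180.96/27
Subnets: 27.57.180.0/27, 27.57.180.32/27, 27.57.180.64/27, 27.57.180.96/27


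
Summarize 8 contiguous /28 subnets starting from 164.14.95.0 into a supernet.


Original prefix: /28
Number of subnets: 8 = 2^3
New prefix = 28 - 3 = 25
Supernet: 164.14.95.0/25


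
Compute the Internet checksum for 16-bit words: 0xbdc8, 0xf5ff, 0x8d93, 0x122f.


Sum all words (with carry folding):
+ 0xbdc8 = 0xbdc8
+ 0xf5ff = 0xb3c8
+ 0x8d93 = 0x415c
+ 0x122f = 0x538b
One's complement: ~0x538b
Checksum = 0xac74


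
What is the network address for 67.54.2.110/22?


IP:   01000011.00110110.00000010.01101110
Mask: 11111111.11111111.11111100.00000000
AND operation:
Net:  01000011.00110110.00000000.00000000
Network: 67.54.0.0/22


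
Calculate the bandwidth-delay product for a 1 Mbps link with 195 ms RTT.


BDP = bandwidth * RTT
= 1 Mbps * 195 ms
= 1 * 1e6 * 195 / 1000 bits
= 195000 bits
= 24375 bytes
= 23.8037 KB
BDP = 195000 bits (24375 bytes)


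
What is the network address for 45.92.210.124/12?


IP:   00101101.01011100.11010010.01111100
Mask: 11111111.11110000.00000000.00000000
AND operation:
Net:  00101101.01010000.00000000.00000000
Network: 45.80.0.0/12


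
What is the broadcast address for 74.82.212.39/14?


Network: 74.80.0.0/14
Host bits = 18
Set all host bits to 1:
Broadcast: 74.83.255.255


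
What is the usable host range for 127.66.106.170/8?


Network: 127.0.0.0
Broadcast: 127.255.255.255
First usable = network + 1
Last usable = broadcast - 1
Range: 127.0.0.1 to 127.255.255.254


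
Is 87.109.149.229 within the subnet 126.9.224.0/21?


Subnet network: 126.9.224.0
Test IP AND mask: 87.109.144.0
No, 87.109.149.229 is not in 126.9.224.0/21


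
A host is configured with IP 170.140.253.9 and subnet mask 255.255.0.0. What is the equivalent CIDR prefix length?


Binary: 11111111.11111111.00000000.00000000
Count leading 1s
Prefix: /16


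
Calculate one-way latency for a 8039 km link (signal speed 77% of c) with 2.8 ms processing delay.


Speed = 0.77 * 3e5 km/s = 231000 km/s
Propagation delay = 8039 / 231000 = 0.0348 s = 34.8009 ms
Processing delay = 2.8 ms
Total one-way latency = 37.6009 ms


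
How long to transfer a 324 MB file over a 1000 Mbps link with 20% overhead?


Effective throughput = 1000 * (1 - 20/100) = 800 Mbps
File size in Mb = 324 * 8 = 2592 Mb
Time = 2592 / 800
Time = 3.24 seconds


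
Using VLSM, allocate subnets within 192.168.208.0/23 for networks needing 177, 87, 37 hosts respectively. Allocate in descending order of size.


177 hosts -> /24 (254 usable): 192.168.208.0/24
87 hosts -> /25 (126 usable): 192.168.209.0/25
37 hosts -> /26 (62 usable): 192.168.209.128/26
Allocation: 192.168.208.0/24 (177 hosts, 254 usable); 192.168.209.0/25 (87 hosts, 126 usable); 192.168.209.128/26 (37 hosts, 62 usable)


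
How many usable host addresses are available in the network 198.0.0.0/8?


Host bits = 32 - 8 = 24
Total addresses = 2^24 = 16777216
Usable = total - 2 (network and broadcast)
Usable hosts: 16777214


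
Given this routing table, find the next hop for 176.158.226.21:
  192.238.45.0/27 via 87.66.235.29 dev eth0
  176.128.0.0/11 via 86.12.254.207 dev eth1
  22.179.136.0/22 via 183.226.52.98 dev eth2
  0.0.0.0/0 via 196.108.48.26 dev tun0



Longest prefix match for 176.158.226.21:
  /27 192.238.45.0: no
  /11 176.128.0.0: MATCH
  /22 22.179.136.0: no
  /0 0.0.0.0: MATCH
Selected: next-hop 86.12.254.207 via eth1 (matched /11)


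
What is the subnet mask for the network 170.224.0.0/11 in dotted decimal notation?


/11 means 11 network bits, 21 host bits
Binary: 11111111111000000000000000000000
Mask: 255.224.0.0


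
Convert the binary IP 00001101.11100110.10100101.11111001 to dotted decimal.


00001101 = 13
11100110 = 230
10100101 = 165
11111001 = 249
IP: 13.230.165.249


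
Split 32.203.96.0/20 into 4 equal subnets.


New prefix = 20 + 2 = 22
Each subnet has 1024 addresses
  32.203.96.0/22
  32.203.100.0/22
  32.203.104.0/22
  32.203.108.0/22
Subnets: 32.203.96.0/22, 32.203.100.0/22, 32.203.104.0/22, 32.203.108.0/22


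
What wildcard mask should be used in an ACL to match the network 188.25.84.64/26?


Subnet mask: 255.255.255.192
Wildcard = 255.255.255.255 - subnet mask
255 - 255 = 0
255 - 255 = 0
255 - 255 = 0
255 - 192 = 63
Wildcard: 0.0.0.63


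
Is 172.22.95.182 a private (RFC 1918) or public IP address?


RFC 1918 private ranges:
  10.0.0.0/8 (10.0.0.0 - 10.255.255.255)
  172.16.0.0/12 (172.16.0.0 - 172.31.255.255)
  192.168.0.0/16 (192.168.0.0 - 192.168.255.255)
Private (in 172.16.0.0/12)


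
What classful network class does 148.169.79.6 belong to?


First octet: 148
Binary: 10010100
10xxxxxx -> Class B (128-191)
Class B, default mask 255.255.0.0 (/16)


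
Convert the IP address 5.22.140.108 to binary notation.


5 = 00000101
22 = 00010110
140 = 10001100
108 = 01101100
Binary: 00000101.00010110.10001100.01101100


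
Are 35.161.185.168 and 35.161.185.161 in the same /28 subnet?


Mask: 255.255.255.240
35.161.185.168 AND mask = 35.161.185.160
35.161.185.161 AND mask = 35.161.185.160
Yes, same subnet (35.161.185.160)


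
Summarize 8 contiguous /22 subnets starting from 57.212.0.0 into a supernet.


Original prefix: /22
Number of subnets: 8 = 2^3
New prefix = 22 - 3 = 19
Supernet: 57.212.0.0/19


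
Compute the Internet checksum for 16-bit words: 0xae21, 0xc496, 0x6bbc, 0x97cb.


Sum all words (with carry folding):
+ 0xae21 = 0xae21
+ 0xc496 = 0x72b8
+ 0x6bbc = 0xde74
+ 0x97cb = 0x7640
One's complement: ~0x7640
Checksum = 0x89bf


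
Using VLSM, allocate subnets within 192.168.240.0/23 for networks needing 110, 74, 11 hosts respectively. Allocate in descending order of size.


110 hosts -> /25 (126 usable): 192.168.240.0/25
74 hosts -> /25 (126 usable): 192.168.240.128/25
11 hosts -> /28 (14 usable): 192.168.241.0/28
Allocation: 192.168.240.0/25 (110 hosts, 126 usable); 192.168.240.128/25 (74 hosts, 126 usable); 192.168.241.0/28 (11 hosts, 14 usable)


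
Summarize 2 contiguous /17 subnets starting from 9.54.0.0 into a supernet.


Original prefix: /17
Number of subnets: 2 = 2^1
New prefix = 17 - 1 = 16
Supernet: 9.54.0.0/16


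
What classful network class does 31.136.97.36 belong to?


First octet: 31
Binary: 00011111
0xxxxxxx -> Class A (1-126)
Class A, default mask 255.0.0.0 (/8)


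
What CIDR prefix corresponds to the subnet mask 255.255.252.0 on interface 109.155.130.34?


Binary: 11111111.11111111.11111100.00000000
Count leading 1s
Prefix: /22


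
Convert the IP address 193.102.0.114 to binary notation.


193 = 11000001
102 = 01100110
0 = 00000000
114 = 01110010
Binary: 11000001.01100110.00000000.01110010


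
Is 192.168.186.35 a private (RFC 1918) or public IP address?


RFC 1918 private ranges:
  10.0.0.0/8 (10.0.0.0 - 10.255.255.255)
  172.16.0.0/12 (172.16.0.0 - 172.31.255.255)
  192.168.0.0/16 (192.168.0.0 - 192.168.255.255)
Private (in 192.168.0.0/16)


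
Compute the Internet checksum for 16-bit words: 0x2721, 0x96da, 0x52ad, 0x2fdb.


Sum all words (with carry folding):
+ 0x2721 = 0x2721
+ 0x96da = 0xbdfb
+ 0x52ad = 0x10a9
+ 0x2fdb = 0x4084
One's complement: ~0x4084
Checksum = 0xbf7b


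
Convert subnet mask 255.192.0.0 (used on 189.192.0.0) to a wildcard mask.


Subnet mask: 255.192.0.0
Wildcard = 255.255.255.255 - subnet mask
255 - 255 = 0
255 - 192 = 63
255 - 0 = 255
255 - 0 = 255
Wildcard: 0.63.255.255


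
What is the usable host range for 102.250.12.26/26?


Network: 102.250.12.0
Broadcast: 102.250.12.63
First usable = network + 1
Last usable = broadcast - 1
Range: 102.250.12.1 to 102.250.12.62


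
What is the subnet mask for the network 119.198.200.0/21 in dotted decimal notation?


/21 means 21 network bits, 11 host bits
Binary: 11111111111111111111100000000000
Mask: 255.255.248.0


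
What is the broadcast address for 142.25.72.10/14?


Network: 142.24.0.0/14
Host bits = 18
Set all host bits to 1:
Broadcast: 142.27.255.255


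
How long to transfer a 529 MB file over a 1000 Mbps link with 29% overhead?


Effective throughput = 1000 * (1 - 29/100) = 710 Mbps
File size in Mb = 529 * 8 = 4232 Mb
Time = 4232 / 710
Time = 5.9606 seconds


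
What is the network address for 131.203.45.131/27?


IP:   10000011.11001011.00101101.10000011
Mask: 11111111.11111111.11111111.11100000
AND operation:
Net:  10000011.11001011.00101101.10000000
Network: 131.203.45.128/27


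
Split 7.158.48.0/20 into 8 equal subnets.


New prefix = 20 + 3 = 23
Each subnet has 512 addresses
  7.158.48.0/23
  7.158.50.0/23
  7.158.52.0/23
  7.158.54.0/23
  7.158.56.0/23
  7.158.58.0/23
  7.158.60.0/23
  7.158.62.0/23
Subnets: 7.158.48.0/23, 7.158.50.0/23, 7.158.52.0/23, 7.158.54.0/23, 7.158.56.0/23, 7.158.58.0/23, 7.158.60.0/23, 7.158.62.0/23


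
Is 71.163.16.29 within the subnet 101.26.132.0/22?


Subnet network: 101.26.132.0
Test IP AND mask: 71.163.16.0
No, 71.163.16.29 is not in 101.26.132.0/22


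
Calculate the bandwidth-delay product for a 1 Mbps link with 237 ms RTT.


BDP = bandwidth * RTT
= 1 Mbps * 237 ms
= 1 * 1e6 * 237 / 1000 bits
= 237000 bits
= 29625 bytes
= 28.9307 KB
BDP = 237000 bits (29625 bytes)


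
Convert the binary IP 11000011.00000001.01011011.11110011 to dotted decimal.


11000011 = 195
00000001 = 1
01011011 = 91
11110011 = 243
IP: 195.1.91.243


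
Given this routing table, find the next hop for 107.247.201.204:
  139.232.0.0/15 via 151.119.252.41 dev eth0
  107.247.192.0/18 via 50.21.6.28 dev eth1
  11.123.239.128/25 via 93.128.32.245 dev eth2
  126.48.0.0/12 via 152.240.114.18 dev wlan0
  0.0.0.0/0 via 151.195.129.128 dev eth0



Longest prefix match for 107.247.201.204:
  /15 139.232.0.0: no
  /18 107.247.192.0: MATCH
  /25 11.123.239.128: no
  /12 126.48.0.0: no
  /0 0.0.0.0: MATCH
Selected: next-hop 50.21.6.28 via eth1 (matched /18)


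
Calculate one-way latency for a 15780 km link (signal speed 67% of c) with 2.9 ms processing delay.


Speed = 0.67 * 3e5 km/s = 201000 km/s
Propagation delay = 15780 / 201000 = 0.0785 s = 78.5075 ms
Processing delay = 2.9 ms
Total one-way latency = 81.4075 ms


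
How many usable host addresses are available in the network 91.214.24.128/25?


Host bits = 32 - 25 = 7
Total addresses = 2^7 = 128
Usable = total - 2 (network and broadcast)
Usable hosts: 126


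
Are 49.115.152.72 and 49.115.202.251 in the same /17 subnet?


Mask: 255.255.128.0
49.115.152.72 AND mask = 49.115.128.0
49.115.202.251 AND mask = 49.115.128.0
Yes, same subnet (49.115.128.0)


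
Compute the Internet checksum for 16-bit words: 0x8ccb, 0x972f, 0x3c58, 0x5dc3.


Sum all words (with carry folding):
+ 0x8ccb = 0x8ccb
+ 0x972f = 0x23fb
+ 0x3c58 = 0x6053
+ 0x5dc3 = 0xbe16
One's complement: ~0xbe16
Checksum = 0x41e9


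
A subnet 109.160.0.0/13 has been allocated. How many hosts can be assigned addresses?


Host bits = 32 - 13 = 19
Total addresses = 2^19 = 524288
Usable = total - 2 (network and broadcast)
Usable hosts: 524286


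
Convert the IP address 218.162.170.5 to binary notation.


218 = 11011010
162 = 10100010
170 = 10101010
5 = 00000101
Binary: 11011010.10100010.10101010.00000101


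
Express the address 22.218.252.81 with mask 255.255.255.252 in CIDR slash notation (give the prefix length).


Binary: 11111111.11111111.11111111.11111100
Count leading 1s
Prefix: /30


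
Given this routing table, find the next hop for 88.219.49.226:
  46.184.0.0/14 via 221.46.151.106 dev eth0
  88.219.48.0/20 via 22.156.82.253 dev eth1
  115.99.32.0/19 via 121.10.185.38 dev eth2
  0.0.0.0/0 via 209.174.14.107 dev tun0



Longest prefix match for 88.219.49.226:
  /14 46.184.0.0: no
  /20 88.219.48.0: MATCH
  /19 115.99.32.0: no
  /0 0.0.0.0: MATCH
Selected: next-hop 22.156.82.253 via eth1 (matched /20)


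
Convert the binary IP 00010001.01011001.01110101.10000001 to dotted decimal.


00010001 = 17
01011001 = 89
01110101 = 117
10000001 = 129
IP: 17.89.117.129


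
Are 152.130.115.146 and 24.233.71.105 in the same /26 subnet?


Mask: 255.255.255.192
152.130.115.146 AND mask = 152.130.115.128
24.233.71.105 AND mask = 24.233.71.64
No, different subnets (152.130.115.128 vs 24.233.71.64)


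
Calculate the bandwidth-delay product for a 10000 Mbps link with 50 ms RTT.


BDP = bandwidth * RTT
= 10000 Mbps * 50 ms
= 10000 * 1e6 * 50 / 1000 bits
= 500000000 bits
= 62500000 bytes
= 61035.1562 KB
BDP = 500000000 bits (62500000 bytes)


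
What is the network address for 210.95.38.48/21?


IP:   11010010.01011111.00100110.00110000
Mask: 11111111.11111111.11111000.00000000
AND operation:
Net:  11010010.01011111.00100000.00000000
Network: 210.95.32.0/21


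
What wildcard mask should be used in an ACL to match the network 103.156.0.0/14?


Subnet mask: 255.252.0.0
Wildcard = 255.255.255.255 - subnet mask
255 - 255 = 0
255 - 252 = 3
255 - 0 = 255
255 - 0 = 255
Wildcard: 0.3.255.255


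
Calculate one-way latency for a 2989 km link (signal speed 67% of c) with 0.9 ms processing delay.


Speed = 0.67 * 3e5 km/s = 201000 km/s
Propagation delay = 2989 / 201000 = 0.0149 s = 14.8706 ms
Processing delay = 0.9 ms
Total one-way latency = 15.7706 ms


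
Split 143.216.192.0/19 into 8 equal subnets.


New prefix = 19 + 3 = 22
Each subnet has 1024 addresses
  143.216.192.0/22
  143.216.196.0/22
  143.216.200.0/22
  143.216.204.0/22
  143.216.208.0/22
  143.216.212.0/22
  143.216.216.0/22
  143.216.220.0/22
Subnets: 143.216.192.0/22, 143.216.196.0/22, 143.216.200.0/22, 143.216.204.0/22, 143.216.208.0/22, 143.216.212.0/22, 143.216.216.0/22, 143.216.220.0/22


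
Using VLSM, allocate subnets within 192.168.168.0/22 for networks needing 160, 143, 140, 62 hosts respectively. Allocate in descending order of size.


160 hosts -> /24 (254 usable): 192.168.168.0/24
143 hosts -> /24 (254 usable): 192.168.169.0/24
140 hosts -> /24 (254 usable): 192.168.170.0/24
62 hosts -> /26 (62 usable): 192.168.171.0/26
Allocation: 192.168.168.0/24 (160 hosts, 254 usable); 192.168.169.0/24 (143 hosts, 254 usable); 192.168.170.0/24 (140 hosts, 254 usable); 192.168.171.0/26 (62 hosts, 62 usable)
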